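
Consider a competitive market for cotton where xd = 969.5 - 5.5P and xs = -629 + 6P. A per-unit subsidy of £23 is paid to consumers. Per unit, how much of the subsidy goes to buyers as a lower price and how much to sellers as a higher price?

Buyers gain £12 per unit; sellers gain £11 per unit

Pre-subsidy: 969.5 - 5.5P = -629 + 6P gives P* = 139, x* = 205.
With the rebate, buyers effectively pay Pb = Ps − 23, where Ps is the price sellers receive.
Demand in terms of Ps becomes xd = 969.5 − 5.5(Ps − 23) = 1096 - 5.5Ps. Setting this equal to supply: 1096 - 5.5Ps = -629 + 6Ps, so Ps = 150.
Buyers pay Pb = 150 − 23 = 127; x' = -629 + 6·150 = 271.
Buyers' price falls by P* − Pb = 139 − 127 = 12; sellers' price rises by Ps − P* = 150 − 139 = 11.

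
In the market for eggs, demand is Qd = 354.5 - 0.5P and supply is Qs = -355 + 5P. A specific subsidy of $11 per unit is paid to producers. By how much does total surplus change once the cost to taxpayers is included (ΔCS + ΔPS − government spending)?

Net change in total surplus = -$27.5

Pre-subsidy: 354.5 - 0.5P = -355 + 5P gives P* = 129, Q* = 290.
With the subsidy, sellers receive Ps = Pb + 11 for each unit, where Pb is the price buyers pay.
Supply in terms of Pb becomes Qs = -355 + 5(Pb + 11) = -300 + 5Pb. Setting this equal to demand: 354.5 - 0.5Pb = -300 + 5Pb, so Pb = 119.
Sellers receive Ps = 119 + 11 = 130; Q' = 354.5 − 0.5·119 = 295.
ΔCS = ½(290 + 295)(129 − 119) = 2925; ΔPS = ½(290 + 295)(130 − 129) = 292.5.
Government spending = 11 × 295 = 3245.
Net change = 2925 + 292.5 − 3245 = -27.5. The loss equals the DWL triangle ½·11·5.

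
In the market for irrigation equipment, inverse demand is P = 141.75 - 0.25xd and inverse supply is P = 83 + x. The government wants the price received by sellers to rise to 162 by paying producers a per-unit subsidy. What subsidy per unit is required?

Required subsidy s = 40 per unit

At a seller price of 162, quantity supplied is -83 + 1·162 = 79.
Buyers absorb 79 only when they pay Pb = 141.75 − 0.25·79 = 122.
s = Ps − Pb = 162 − 122 = 40.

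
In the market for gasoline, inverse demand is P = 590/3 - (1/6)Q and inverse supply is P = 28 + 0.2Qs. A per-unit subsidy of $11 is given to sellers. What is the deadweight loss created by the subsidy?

Pre-subsidy: 590/3 - (1/6)Q = 28 + 0.2Q gives Q* = 460 and P* = 120.
With the subsidy, sellers receive Ps = Pb + 11 for each unit, where Pb is the price buyers pay.
On the curves, Pb = 590/3 - (1/6)Q and Ps = 28 + 0.2Q; the wedge Ps − Pb = 11 gives 28 + 0.2Q − (590/3 - (1/6)Q) = 11, so Q' = 490.
Then Pb = 590/3 − (1/6)·490 = 115 and Ps = 28 + 0.2·490 = 126.
The subsidy expands output by 490 − 460 = 30 past the efficient level; on those units the gap between marginal cost and willingness to pay runs from 0 up to 11.
DWL = ½ × 11 × 30 = 165.

Deadweight loss = $165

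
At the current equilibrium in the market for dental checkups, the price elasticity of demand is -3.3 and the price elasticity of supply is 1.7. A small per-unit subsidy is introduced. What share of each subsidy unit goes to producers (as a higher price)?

Producer share = 0.66

For a small subsidy around the equilibrium, the benefit split depends on the relative slopes, which at a point are proportional to the elasticities.
Buyer share = εs/(εs + |εd|) = 1.7/(1.7 + 3.3) = 0.34; seller share = |εd|/(εs + |εd|) = 0.66.
So producers capture 0.66 of the subsidy.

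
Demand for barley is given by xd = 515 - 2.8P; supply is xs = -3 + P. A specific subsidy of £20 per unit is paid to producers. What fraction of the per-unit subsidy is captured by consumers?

Pre-subsidy: 515 - 2.8P = -3 + P gives P* = 2590/19, x* = 2533/19.
With the subsidy, sellers receive Ps = Pb + 20 for each unit, where Pb is the price buyers pay.
Supply in terms of Pb becomes xs = -3 + 1(Pb + 20) = 17 + Pb. Setting this equal to demand: 515 - 2.8Pb = 17 + Pb, so Pb = 2490/19.
Sellers receive Ps = 2490/19 + 20 = 2870/19; x' = 515 − 2.8·(2490/19) = 2813/19.
Buyers' price falls by P* − Pb = 2590/19 − 2490/19 = 100/19; sellers' price rises by Ps − P* = 2870/19 − 2590/19 = 280/19.
So consumers capture (100/19)/20 = 5/19 of each unit of subsidy.

Consumer share = 5/19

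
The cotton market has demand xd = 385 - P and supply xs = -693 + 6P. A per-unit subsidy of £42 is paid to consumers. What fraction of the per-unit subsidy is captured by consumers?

Consumer share = 6/7

Pre-subsidy: 385 - P = -693 + 6P gives P* = 154, x* = 231.
With the rebate, buyers effectively pay Pb = Ps − 42, where Ps is the price sellers receive.
Demand in terms of Ps becomes xd = 385 − 1(Ps − 42) = 427 - Ps. Setting this equal to supply: 427 - Ps = -693 + 6Ps, so Ps = 160.
Buyers pay Pb = 160 − 42 = 118; x' = -693 + 6·160 = 267.
Buyers' price falls by P* − Pb = 154 − 118 = 36; sellers' price rises by Ps − P* = 160 − 154 = 6.
So consumers capture 36/42 = 6/7 of each unit of subsidy.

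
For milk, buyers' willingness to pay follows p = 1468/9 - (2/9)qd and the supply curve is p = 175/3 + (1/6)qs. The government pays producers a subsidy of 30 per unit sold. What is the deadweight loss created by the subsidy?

Pre-subsidy: 1468/9 - (2/9)q = 175/3 + (1/6)q gives q* = 1886/7 and p* = 2168/21.
With the subsidy, sellers receive ps = pb + 30 for each unit, where pb is the price buyers pay.
On the curves, pb = 1468/9 - (2/9)q and ps = 175/3 + (1/6)q; the wedge ps − pb = 30 gives 175/3 + (1/6)q − (1468/9 - (2/9)q) = 30, so q' = 2426/7.
Then pb = 1468/9 − (2/9)·(2426/7) = 1808/21 and ps = 175/3 + (1/6)·(2426/7) = 2438/21.
The subsidy expands output by 2426/7 − 1886/7 = 540/7 past the efficient level; on those units the gap between marginal cost and willingness to pay runs from 0 up to 30.
DWL = ½ × 30 × 540/7 = 8100/7.

Deadweight loss = 8100/7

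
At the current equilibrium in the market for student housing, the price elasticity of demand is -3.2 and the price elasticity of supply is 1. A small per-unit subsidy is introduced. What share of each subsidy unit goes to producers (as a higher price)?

For a small subsidy around the equilibrium, the benefit split depends on the relative slopes, which at a point are proportional to the elasticities.
Buyer share = εs/(εs + |εd|) = 1/(1 + 3.2) = 5/21; seller share = |εd|/(εs + |εd|) = 16/21.
So producers capture 16/21 of the subsidy.

Producer share = 16/21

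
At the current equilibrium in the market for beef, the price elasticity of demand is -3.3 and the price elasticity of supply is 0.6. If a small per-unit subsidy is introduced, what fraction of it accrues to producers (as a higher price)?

For a small subsidy around the equilibrium, the benefit split depends on the relative slopes, which at a point are proportional to the elasticities.
Buyer share = εs/(εs + |εd|) = 0.6/(0.6 + 3.3) = 2/13; seller share = |εd|/(εs + |εd|) = 11/13.
So producers capture 11/13 of the subsidy.

Producer share = 11/13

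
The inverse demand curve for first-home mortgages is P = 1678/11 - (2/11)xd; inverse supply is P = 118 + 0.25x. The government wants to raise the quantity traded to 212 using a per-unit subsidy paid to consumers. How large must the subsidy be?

Required subsidy s = 57 per unit

At x = 212, from the demand curve buyers pay Pb = 1678/11 − (2/11)·212 = 114; from the supply curve sellers need Ps = 118 + 0.25·212 = 171.
The subsidy must fill the gap: s = Ps − Pb = 171 − 114 = 57.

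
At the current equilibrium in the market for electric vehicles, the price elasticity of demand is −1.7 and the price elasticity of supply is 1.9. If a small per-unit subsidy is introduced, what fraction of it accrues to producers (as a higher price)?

Producer share = 17/36

For a small subsidy around the equilibrium, the benefit split depends on the relative slopes, which at a point are proportional to the elasticities.
Buyer share = εs/(εs + |εd|) = 1.9/(1.9 + 1.7) = 19/36; seller share = |εd|/(εs + |εd|) = 17/36.
So producers capture 17/36 of the subsidy.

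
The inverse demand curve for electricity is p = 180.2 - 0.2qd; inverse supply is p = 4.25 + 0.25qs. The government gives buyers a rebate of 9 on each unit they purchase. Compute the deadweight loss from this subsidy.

Pre-subsidy: 180.2 - 0.2q = 4.25 + 0.25q gives q* = 391 and p* = 102.
With the rebate, buyers effectively pay pb = ps − 9, where ps is the price sellers receive.
On the curves, pb = 180.2 - 0.2q and ps = 4.25 + 0.25q; the wedge ps − pb = 9 gives 4.25 + 0.25q − (180.2 - 0.2q) = 9, so q' = 411.
Then pb = 180.2 − 0.2·411 = 98 and ps = 4.25 + 0.25·411 = 107.
The subsidy expands output by 411 − 391 = 20 past the efficient level; on those units the gap between marginal cost and willingness to pay runs from 0 up to 9.
DWL = ½ × 9 × 20 = 90.

Deadweight loss = 90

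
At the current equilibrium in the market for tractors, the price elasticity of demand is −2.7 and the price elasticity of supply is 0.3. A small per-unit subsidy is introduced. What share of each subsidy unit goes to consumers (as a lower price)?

Consumer share = 0.1

For a small subsidy around the equilibrium, the benefit split depends on the relative slopes, which at a point are proportional to the elasticities.
Buyer share = εs/(εs + |εd|) = 0.3/(0.3 + 2.7) = 0.1; seller share = |εd|/(εs + |εd|) = 0.9.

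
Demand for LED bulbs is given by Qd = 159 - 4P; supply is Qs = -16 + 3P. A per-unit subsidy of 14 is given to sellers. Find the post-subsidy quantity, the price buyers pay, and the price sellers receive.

Q' = 83; buyers pay 19; sellers receive 33

Pre-subsidy: 159 - 4P = -16 + 3P gives P* = 25, Q* = 59.
With the subsidy, sellers receive Ps = Pb + 14 for each unit, where Pb is the price buyers pay.
Supply in terms of Pb becomes Qs = -16 + 3(Pb + 14) = 26 + 3Pb. Setting this equal to demand: 159 - 4Pb = 26 + 3Pb, so Pb = 19.
Sellers receive Ps = 19 + 14 = 33; Q' = 159 − 4·19 = 83.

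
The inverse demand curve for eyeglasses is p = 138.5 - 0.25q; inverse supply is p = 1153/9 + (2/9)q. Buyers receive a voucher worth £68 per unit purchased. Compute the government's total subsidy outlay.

Pre-subsidy: 138.5 - 0.25q = 1153/9 + (2/9)q gives q* = 22 and p* = 133.
With the rebate, buyers effectively pay pb = ps − 68, where ps is the price sellers receive.
On the curves, pb = 138.5 - 0.25q and ps = 1153/9 + (2/9)q; the wedge ps − pb = 68 gives 1153/9 + (2/9)q − (138.5 - 0.25q) = 68, so q' = 166.
Then pb = 138.5 − 0.25·166 = 97 and ps = 1153/9 + (2/9)·166 = 165.
Government outlay = subsidy × quantity = 68 × 166 = 11288.

Government cost = £11288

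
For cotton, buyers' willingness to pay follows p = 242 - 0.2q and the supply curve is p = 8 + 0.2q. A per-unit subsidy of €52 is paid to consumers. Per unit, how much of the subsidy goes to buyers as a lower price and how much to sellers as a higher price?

Buyers gain €26 per unit; sellers gain €26 per unit

Pre-subsidy: 242 - 0.2q = 8 + 0.2q gives q* = 585 and p* = 125.
With the rebate, buyers effectively pay pb = ps − 52, where ps is the price sellers receive.
On the curves, pb = 242 - 0.2q and ps = 8 + 0.2q; the wedge ps − pb = 52 gives 8 + 0.2q − (242 - 0.2q) = 52, so q' = 715.
Then pb = 242 − 0.2·715 = 99 and ps = 8 + 0.2·715 = 151.
Buyers' price falls by p* − pb = 125 − 99 = 26; sellers' price rises by ps − p* = 151 − 125 = 26.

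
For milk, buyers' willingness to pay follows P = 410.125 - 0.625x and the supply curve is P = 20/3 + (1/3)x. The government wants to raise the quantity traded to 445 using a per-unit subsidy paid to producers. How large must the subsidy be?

At x = 445, from the demand curve buyers pay Pb = 410.125 − 0.625·445 = 132; from the supply curve sellers need Ps = 20/3 + (1/3)·445 = 155.
The subsidy must fill the gap: s = Ps − Pb = 155 − 132 = 23.

Required subsidy s = 23 per unit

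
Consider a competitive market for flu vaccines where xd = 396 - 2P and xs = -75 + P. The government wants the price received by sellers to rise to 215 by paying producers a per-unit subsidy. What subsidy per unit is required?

At a seller price of 215, quantity supplied is -75 + 1·215 = 140.
Buyers absorb 140 only when they pay Pb with 396 − 2·Pb = 140, i.e. Pb = 128.
s = Ps − Pb = 215 − 128 = 87.

Required subsidy s = 87 per unit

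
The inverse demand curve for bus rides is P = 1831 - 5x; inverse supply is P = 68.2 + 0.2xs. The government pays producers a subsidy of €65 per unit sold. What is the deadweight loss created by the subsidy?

Deadweight loss = €406.25

Pre-subsidy: 1831 - 5x = 68.2 + 0.2x gives x* = 339 and P* = 136.
With the subsidy, sellers receive Ps = Pb + 65 for each unit, where Pb is the price buyers pay.
On the curves, Pb = 1831 - 5x and Ps = 68.2 + 0.2x; the wedge Ps − Pb = 65 gives 68.2 + 0.2x − (1831 - 5x) = 65, so x' = 351.5.
Then Pb = 1831 − 5·351.5 = 73.5 and Ps = 68.2 + 0.2·351.5 = 138.5.
The subsidy expands output by 351.5 − 339 = 12.5 past the efficient level; on those units the gap between marginal cost and willingness to pay runs from 0 up to 65.
DWL = ½ × 65 × 12.5 = 406.25.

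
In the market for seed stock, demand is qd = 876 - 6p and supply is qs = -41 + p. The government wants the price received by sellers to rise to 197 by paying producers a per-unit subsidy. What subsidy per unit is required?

Required subsidy s = 77 per unit

At a seller price of 197, quantity supplied is -41 + 1·197 = 156.
Buyers absorb 156 only when they pay pb with 876 − 6·pb = 156, i.e. pb = 120.
s = ps − pb = 197 − 120 = 77.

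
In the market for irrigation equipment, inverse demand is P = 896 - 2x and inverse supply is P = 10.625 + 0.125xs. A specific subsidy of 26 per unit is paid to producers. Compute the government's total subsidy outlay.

Pre-subsidy: 896 - 2x = 10.625 + 0.125x gives x* = 7083/17 and P* = 1066/17.
With the subsidy, sellers receive Ps = Pb + 26 for each unit, where Pb is the price buyers pay.
On the curves, Pb = 896 - 2x and Ps = 10.625 + 0.125x; the wedge Ps − Pb = 26 gives 10.625 + 0.125x − (896 - 2x) = 26, so x' = 7291/17.
Then Pb = 896 − 2·(7291/17) = 650/17 and Ps = 10.625 + 0.125·(7291/17) = 1092/17.
Government outlay = subsidy × quantity = 26 × 7291/17 = 189566/17.

Government cost = 189566/17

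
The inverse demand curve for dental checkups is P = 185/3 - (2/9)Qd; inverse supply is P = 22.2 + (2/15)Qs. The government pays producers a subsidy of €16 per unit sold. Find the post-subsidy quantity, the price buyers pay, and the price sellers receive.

Q' = 156; buyers pay €27; sellers receive €43

Pre-subsidy: 185/3 - (2/9)Q = 22.2 + (2/15)Q gives Q* = 111 and P* = 37.
With the subsidy, sellers receive Ps = Pb + 16 for each unit, where Pb is the price buyers pay.
On the curves, Pb = 185/3 - (2/9)Q and Ps = 22.2 + (2/15)Q; the wedge Ps − Pb = 16 gives 22.2 + (2/15)Q − (185/3 - (2/9)Q) = 16, so Q' = 156.
Then Pb = 185/3 − (2/9)·156 = 27 and Ps = 22.2 + (2/15)·156 = 43.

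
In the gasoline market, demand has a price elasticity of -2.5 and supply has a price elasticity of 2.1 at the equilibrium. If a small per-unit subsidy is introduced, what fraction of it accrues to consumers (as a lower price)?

For a small subsidy around the equilibrium, the benefit split depends on the relative slopes, which at a point are proportional to the elasticities.
Buyer share = εs/(εs + |εd|) = 2.1/(2.1 + 2.5) = 21/46; seller share = |εd|/(εs + |εd|) = 25/46.

Consumer share = 21/46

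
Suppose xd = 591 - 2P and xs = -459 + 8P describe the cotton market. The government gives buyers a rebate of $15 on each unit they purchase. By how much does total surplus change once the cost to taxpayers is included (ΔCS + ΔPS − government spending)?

Net change in total surplus = -$180

Pre-subsidy: 591 - 2P = -459 + 8P gives P* = 105, x* = 381.
With the rebate, buyers effectively pay Pb = Ps − 15, where Ps is the price sellers receive.
Demand in terms of Ps becomes xd = 591 − 2(Ps − 15) = 621 - 2Ps. Setting this equal to supply: 621 - 2Ps = -459 + 8Ps, so Ps = 108.
Buyers pay Pb = 108 − 15 = 93; x' = -459 + 8·108 = 405.
ΔCS = ½(381 + 405)(105 − 93) = 4716; ΔPS = ½(381 + 405)(108 − 105) = 1179.
Government spending = 15 × 405 = 6075.
Net change = 4716 + 1179 − 6075 = -180. The loss equals the DWL triangle ½·15·24.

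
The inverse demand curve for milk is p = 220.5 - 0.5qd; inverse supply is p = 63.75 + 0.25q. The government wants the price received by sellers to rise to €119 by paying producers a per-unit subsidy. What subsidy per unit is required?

At a seller price of 119, quantity supplied is -255 + 4·119 = 221.
Buyers absorb 221 only when they pay pb = 220.5 − 0.5·221 = 110.
s = ps − pb = 119 − 110 = 9.

Required subsidy s = €9 per unit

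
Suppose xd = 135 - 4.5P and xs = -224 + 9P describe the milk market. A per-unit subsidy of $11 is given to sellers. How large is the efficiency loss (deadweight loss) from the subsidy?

Pre-subsidy: 135 - 4.5P = -224 + 9P gives P* = 718/27, x* = 46/3.
With the subsidy, sellers receive Ps = Pb + 11 for each unit, where Pb is the price buyers pay.
Supply in terms of Pb becomes xs = -224 + 9(Pb + 11) = -125 + 9Pb. Setting this equal to demand: 135 - 4.5Pb = -125 + 9Pb, so Pb = 520/27.
Sellers receive Ps = 520/27 + 11 = 817/27; x' = 135 − 4.5·(520/27) = 145/3.
The subsidy expands output by 145/3 − 46/3 = 33 past the efficient level; on those units the gap between marginal cost and willingness to pay runs from 0 up to 11.
DWL = ½ × 11 × 33 = 181.5.

Deadweight loss = $181.5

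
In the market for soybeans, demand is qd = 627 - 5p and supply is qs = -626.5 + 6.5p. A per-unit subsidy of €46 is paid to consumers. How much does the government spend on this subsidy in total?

Pre-subsidy: 627 - 5p = -626.5 + 6.5p gives p* = 109, q* = 82.
With the rebate, buyers effectively pay pb = ps − 46, where ps is the price sellers receive.
Demand in terms of ps becomes qd = 627 − 5(ps − 46) = 857 - 5ps. Setting this equal to supply: 857 - 5ps = -626.5 + 6.5ps, so ps = 129.
Buyers pay pb = 129 − 46 = 83; q' = -626.5 + 6.5·129 = 212.
Government outlay = subsidy × quantity = 46 × 212 = 9752.

Government cost = €9752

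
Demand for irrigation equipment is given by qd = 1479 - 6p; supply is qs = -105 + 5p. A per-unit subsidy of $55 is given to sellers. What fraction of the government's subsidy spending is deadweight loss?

Pre-subsidy: 1479 - 6p = -105 + 5p gives p* = 144, q* = 615.
With the subsidy, sellers receive ps = pb + 55 for each unit, where pb is the price buyers pay.
Supply in terms of pb becomes qs = -105 + 5(pb + 55) = 170 + 5pb. Setting this equal to demand: 1479 - 6pb = 170 + 5pb, so pb = 119.
Sellers receive ps = 119 + 55 = 174; q' = 1479 − 6·119 = 765.
ΔCS = ½(615 + 765)(144 − 119) = 17250; ΔPS = ½(615 + 765)(174 − 144) = 20700.
Government spending = 55 × 765 = 42075.
DWL = ½ × 55 × (765 − 615) = 4125; fraction = 4125 / 42075 = 5/51.

DWL / government spending = 5/51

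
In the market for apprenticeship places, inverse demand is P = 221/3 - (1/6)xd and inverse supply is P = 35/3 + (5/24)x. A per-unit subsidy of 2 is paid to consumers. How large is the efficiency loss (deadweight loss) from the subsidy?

Deadweight loss = 16/3

Pre-subsidy: 221/3 - (1/6)x = 35/3 + (5/24)x gives x* = 496/3 and P* = 415/9.
With the rebate, buyers effectively pay Pb = Ps − 2, where Ps is the price sellers receive.
On the curves, Pb = 221/3 - (1/6)x and Ps = 35/3 + (5/24)x; the wedge Ps − Pb = 2 gives 35/3 + (5/24)x − (221/3 - (1/6)x) = 2, so x' = 512/3.
Then Pb = 221/3 − (1/6)·(512/3) = 407/9 and Ps = 35/3 + (5/24)·(512/3) = 425/9.
The subsidy expands output by 512/3 − 496/3 = 16/3 past the efficient level; on those units the gap between marginal cost and willingness to pay runs from 0 up to 2.
DWL = ½ × 2 × 16/3 = 16/3.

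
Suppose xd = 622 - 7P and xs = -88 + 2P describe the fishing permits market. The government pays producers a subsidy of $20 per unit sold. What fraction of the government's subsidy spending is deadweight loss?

DWL / government spending = 35/227

Pre-subsidy: 622 - 7P = -88 + 2P gives P* = 710/9, x* = 628/9.
With the subsidy, sellers receive Ps = Pb + 20 for each unit, where Pb is the price buyers pay.
Supply in terms of Pb becomes xs = -88 + 2(Pb + 20) = -48 + 2Pb. Setting this equal to demand: 622 - 7Pb = -48 + 2Pb, so Pb = 670/9.
Sellers receive Ps = 670/9 + 20 = 850/9; x' = 622 − 7·(670/9) = 908/9.
ΔCS = ½(628/9 + 908/9)(710/9 − 670/9) = 10240/27; ΔPS = ½(628/9 + 908/9)(850/9 − 710/9) = 35840/27.
Government spending = 20 × 908/9 = 18160/9.
DWL = ½ × 20 × (908/9 − 628/9) = 2800/9; fraction = (2800/9) / (18160/9) = 35/227.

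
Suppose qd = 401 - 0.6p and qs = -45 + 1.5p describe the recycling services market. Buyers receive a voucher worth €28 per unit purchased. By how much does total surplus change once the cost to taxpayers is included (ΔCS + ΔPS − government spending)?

Net change in total surplus = -€168

Pre-subsidy: 401 - 0.6p = -45 + 1.5p gives p* = 4460/21, q* = 1915/7.
With the rebate, buyers effectively pay pb = ps − 28, where ps is the price sellers receive.
Demand in terms of ps becomes qd = 401 − 0.6(ps − 28) = 417.8 - 0.6ps. Setting this equal to supply: 417.8 - 0.6ps = -45 + 1.5ps, so ps = 4628/21.
Buyers pay pb = 4628/21 − 28 = 4040/21; q' = -45 + 1.5·(4628/21) = 1999/7.
ΔCS = ½(1915/7 + 1999/7)(4460/21 − 4040/21) = 39140/7; ΔPS = ½(1915/7 + 1999/7)(4628/21 − 4460/21) = 15656/7.
Government spending = 28 × 1999/7 = 7996.
Net change = 39140/7 + 15656/7 − 7996 = -168. The loss equals the DWL triangle ½·28·12.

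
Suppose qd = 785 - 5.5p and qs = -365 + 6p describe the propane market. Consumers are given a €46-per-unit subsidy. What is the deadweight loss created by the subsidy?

Pre-subsidy: 785 - 5.5p = -365 + 6p gives p* = 100, q* = 235.
With the rebate, buyers effectively pay pb = ps − 46, where ps is the price sellers receive.
Demand in terms of ps becomes qd = 785 − 5.5(ps − 46) = 1038 - 5.5ps. Setting this equal to supply: 1038 - 5.5ps = -365 + 6ps, so ps = 122.
Buyers pay pb = 122 − 46 = 76; q' = -365 + 6·122 = 367.
The subsidy expands output by 367 − 235 = 132 past the efficient level; on those units the gap between marginal cost and willingness to pay runs from 0 up to 46.
DWL = ½ × 46 × 132 = 3036.

Deadweight loss = €3036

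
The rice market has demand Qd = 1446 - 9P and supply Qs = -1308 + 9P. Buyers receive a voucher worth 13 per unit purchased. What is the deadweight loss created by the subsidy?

Deadweight loss = 380.25

Pre-subsidy: 1446 - 9P = -1308 + 9P gives P* = 153, Q* = 69.
With the rebate, buyers effectively pay Pb = Ps − 13, where Ps is the price sellers receive.
Demand in terms of Ps becomes Qd = 1446 − 9(Ps − 13) = 1563 - 9Ps. Setting this equal to supply: 1563 - 9Ps = -1308 + 9Ps, so Ps = 159.5.
Buyers pay Pb = 159.5 − 13 = 146.5; Q' = -1308 + 9·159.5 = 127.5.
The subsidy expands output by 127.5 − 69 = 58.5 past the efficient level; on those units the gap between marginal cost and willingness to pay runs from 0 up to 13.
DWL = ½ × 13 × 58.5 = 380.25.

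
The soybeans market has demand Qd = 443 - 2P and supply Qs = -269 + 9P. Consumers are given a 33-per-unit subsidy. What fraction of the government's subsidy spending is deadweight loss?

Pre-subsidy: 443 - 2P = -269 + 9P gives P* = 712/11, Q* = 3449/11.
With the rebate, buyers effectively pay Pb = Ps − 33, where Ps is the price sellers receive.
Demand in terms of Ps becomes Qd = 443 − 2(Ps − 33) = 509 - 2Ps. Setting this equal to supply: 509 - 2Ps = -269 + 9Ps, so Ps = 778/11.
Buyers pay Pb = 778/11 − 33 = 415/11; Q' = -269 + 9·(778/11) = 4043/11.
ΔCS = ½(3449/11 + 4043/11)(712/11 − 415/11) = 101142/11; ΔPS = ½(3449/11 + 4043/11)(778/11 − 712/11) = 22476/11.
Government spending = 33 × 4043/11 = 12129.
DWL = ½ × 33 × (4043/11 − 3449/11) = 891; fraction = 891 / 12129 = 297/4043.

DWL / government spending = 297/4043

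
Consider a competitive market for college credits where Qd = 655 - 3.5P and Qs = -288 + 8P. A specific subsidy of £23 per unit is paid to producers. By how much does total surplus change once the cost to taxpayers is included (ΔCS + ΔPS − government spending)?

Net change in total surplus = -£644

Pre-subsidy: 655 - 3.5P = -288 + 8P gives P* = 82, Q* = 368.
With the subsidy, sellers receive Ps = Pb + 23 for each unit, where Pb is the price buyers pay.
Supply in terms of Pb becomes Qs = -288 + 8(Pb + 23) = -104 + 8Pb. Setting this equal to demand: 655 - 3.5Pb = -104 + 8Pb, so Pb = 66.
Sellers receive Ps = 66 + 23 = 89; Q' = 655 − 3.5·66 = 424.
ΔCS = ½(368 + 424)(82 − 66) = 6336; ΔPS = ½(368 + 424)(89 − 82) = 2772.
Government spending = 23 × 424 = 9752.
Net change = 6336 + 2772 − 9752 = -644. The loss equals the DWL triangle ½·23·56.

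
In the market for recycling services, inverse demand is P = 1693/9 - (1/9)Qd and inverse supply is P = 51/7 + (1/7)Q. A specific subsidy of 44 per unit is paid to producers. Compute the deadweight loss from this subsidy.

Deadweight loss = 3811.5

Pre-subsidy: 1693/9 - (1/9)Q = 51/7 + (1/7)Q gives Q* = 712 and P* = 109.
With the subsidy, sellers receive Ps = Pb + 44 for each unit, where Pb is the price buyers pay.
On the curves, Pb = 1693/9 - (1/9)Q and Ps = 51/7 + (1/7)Q; the wedge Ps − Pb = 44 gives 51/7 + (1/7)Q − (1693/9 - (1/9)Q) = 44, so Q' = 885.25.
Then Pb = 1693/9 − (1/9)·885.25 = 89.75 and Ps = 51/7 + (1/7)·885.25 = 133.75.
The subsidy expands output by 885.25 − 712 = 173.25 past the efficient level; on those units the gap between marginal cost and willingness to pay runs from 0 up to 44.
DWL = ½ × 44 × 173.25 = 3811.5.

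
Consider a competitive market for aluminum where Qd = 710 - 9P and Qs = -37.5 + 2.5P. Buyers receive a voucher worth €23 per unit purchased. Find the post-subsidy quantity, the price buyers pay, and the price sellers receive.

Pre-subsidy: 710 - 9P = -37.5 + 2.5P gives P* = 65, Q* = 125.
With the rebate, buyers effectively pay Pb = Ps − 23, where Ps is the price sellers receive.
Demand in terms of Ps becomes Qd = 710 − 9(Ps − 23) = 917 - 9Ps. Setting this equal to supply: 917 - 9Ps = -37.5 + 2.5Ps, so Ps = 83.
Buyers pay Pb = 83 − 23 = 60; Q' = -37.5 + 2.5·83 = 170.

Q' = 170; buyers pay €60; sellers receive €83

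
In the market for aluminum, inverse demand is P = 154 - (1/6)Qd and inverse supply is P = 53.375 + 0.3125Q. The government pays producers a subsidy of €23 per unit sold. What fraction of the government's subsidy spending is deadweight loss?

Pre-subsidy: 154 - (1/6)Q = 53.375 + 0.3125Q gives Q* = 210 and P* = 119.
With the subsidy, sellers receive Ps = Pb + 23 for each unit, where Pb is the price buyers pay.
On the curves, Pb = 154 - (1/6)Q and Ps = 53.375 + 0.3125Q; the wedge Ps − Pb = 23 gives 53.375 + 0.3125Q − (154 - (1/6)Q) = 23, so Q' = 258.
Then Pb = 154 − (1/6)·258 = 111 and Ps = 53.375 + 0.3125·258 = 134.
ΔCS = ½(210 + 258)(119 − 111) = 1872; ΔPS = ½(210 + 258)(134 − 119) = 3510.
Government spending = 23 × 258 = 5934.
DWL = ½ × 23 × (258 − 210) = 552; fraction = 552 / 5934 = 4/43.

DWL / government spending = 4/43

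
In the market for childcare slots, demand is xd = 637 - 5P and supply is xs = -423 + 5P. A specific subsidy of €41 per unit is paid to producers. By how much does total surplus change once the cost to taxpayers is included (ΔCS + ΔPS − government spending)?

Net change in total surplus = -€2101.25

Pre-subsidy: 637 - 5P = -423 + 5P gives P* = 106, x* = 107.
With the subsidy, sellers receive Ps = Pb + 41 for each unit, where Pb is the price buyers pay.
Supply in terms of Pb becomes xs = -423 + 5(Pb + 41) = -218 + 5Pb. Setting this equal to demand: 637 - 5Pb = -218 + 5Pb, so Pb = 85.5.
Sellers receive Ps = 85.5 + 41 = 126.5; x' = 637 − 5·85.5 = 209.5.
ΔCS = ½(107 + 209.5)(106 − 85.5) = 3244.125; ΔPS = ½(107 + 209.5)(126.5 − 106) = 3244.125.
Government spending = 41 × 209.5 = 8589.5.
Net change = 3244.125 + 3244.125 − 8589.5 = -2101.25. The loss equals the DWL triangle ½·41·102.5.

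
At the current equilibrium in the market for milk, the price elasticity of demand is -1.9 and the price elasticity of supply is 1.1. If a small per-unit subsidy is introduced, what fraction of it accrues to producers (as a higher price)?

Producer share = 19/30

For a small subsidy around the equilibrium, the benefit split depends on the relative slopes, which at a point are proportional to the elasticities.
Buyer share = εs/(εs + |εd|) = 1.1/(1.1 + 1.9) = 11/30; seller share = |εd|/(εs + |εd|) = 19/30.
So producers capture 19/30 of the subsidy.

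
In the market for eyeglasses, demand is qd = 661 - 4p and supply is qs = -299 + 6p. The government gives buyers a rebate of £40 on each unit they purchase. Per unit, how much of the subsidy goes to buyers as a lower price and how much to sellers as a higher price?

Pre-subsidy: 661 - 4p = -299 + 6p gives p* = 96, q* = 277.
With the rebate, buyers effectively pay pb = ps − 40, where ps is the price sellers receive.
Demand in terms of ps becomes qd = 661 − 4(ps − 40) = 821 - 4ps. Setting this equal to supply: 821 - 4ps = -299 + 6ps, so ps = 112.
Buyers pay pb = 112 − 40 = 72; q' = -299 + 6·112 = 373.
Buyers' price falls by p* − pb = 96 − 72 = 24; sellers' price rises by ps − p* = 112 − 96 = 16.

Buyers gain £24 per unit; sellers gain £16 per unit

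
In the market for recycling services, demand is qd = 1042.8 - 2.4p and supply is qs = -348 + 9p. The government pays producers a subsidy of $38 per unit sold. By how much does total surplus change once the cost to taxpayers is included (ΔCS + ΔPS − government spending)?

Pre-subsidy: 1042.8 - 2.4p = -348 + 9p gives p* = 122, q* = 750.
With the subsidy, sellers receive ps = pb + 38 for each unit, where pb is the price buyers pay.
Supply in terms of pb becomes qs = -348 + 9(pb + 38) = -6 + 9pb. Setting this equal to demand: 1042.8 - 2.4pb = -6 + 9pb, so pb = 92.
Sellers receive ps = 92 + 38 = 130; q' = 1042.8 − 2.4·92 = 822.
ΔCS = ½(750 + 822)(122 − 92) = 23580; ΔPS = ½(750 + 822)(130 − 122) = 6288.
Government spending = 38 × 822 = 31236.
Net change = 23580 + 6288 − 31236 = -1368. The loss equals the DWL triangle ½·38·72.

Net change in total surplus = -$1368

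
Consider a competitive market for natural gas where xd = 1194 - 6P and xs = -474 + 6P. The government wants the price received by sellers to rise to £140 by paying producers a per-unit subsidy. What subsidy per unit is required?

At a seller price of 140, quantity supplied is -474 + 6·140 = 366.
Buyers absorb 366 only when they pay Pb with 1194 − 6·Pb = 366, i.e. Pb = 138.
s = Ps − Pb = 140 − 138 = 2.

Required subsidy s = £2 per unit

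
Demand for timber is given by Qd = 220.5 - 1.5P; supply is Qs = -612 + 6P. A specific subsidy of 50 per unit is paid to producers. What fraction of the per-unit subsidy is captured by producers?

Producer share = 0.2

Pre-subsidy: 220.5 - 1.5P = -612 + 6P gives P* = 111, Q* = 54.
With the subsidy, sellers receive Ps = Pb + 50 for each unit, where Pb is the price buyers pay.
Supply in terms of Pb becomes Qs = -612 + 6(Pb + 50) = -312 + 6Pb. Setting this equal to demand: 220.5 - 1.5Pb = -312 + 6Pb, so Pb = 71.
Sellers receive Ps = 71 + 50 = 121; Q' = 220.5 − 1.5·71 = 114.
Buyers' price falls by P* − Pb = 111 − 71 = 40; sellers' price rises by Ps − P* = 121 − 111 = 10.
So producers capture 10/50 = 0.2 of each unit of subsidy.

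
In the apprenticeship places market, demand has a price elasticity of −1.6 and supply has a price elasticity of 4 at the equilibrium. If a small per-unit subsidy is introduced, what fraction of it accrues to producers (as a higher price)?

Producer share = 2/7

For a small subsidy around the equilibrium, the benefit split depends on the relative slopes, which at a point are proportional to the elasticities.
Buyer share = εs/(εs + |εd|) = 4/(4 + 1.6) = 5/7; seller share = |εd|/(εs + |εd|) = 2/7.
So producers capture 2/7 of the subsidy.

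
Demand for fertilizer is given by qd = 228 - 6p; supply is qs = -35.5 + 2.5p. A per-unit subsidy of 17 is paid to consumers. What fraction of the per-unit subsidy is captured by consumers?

Pre-subsidy: 228 - 6p = -35.5 + 2.5p gives p* = 31, q* = 42.
With the rebate, buyers effectively pay pb = ps − 17, where ps is the price sellers receive.
Demand in terms of ps becomes qd = 228 − 6(ps − 17) = 330 - 6ps. Setting this equal to supply: 330 - 6ps = -35.5 + 2.5ps, so ps = 43.
Buyers pay pb = 43 − 17 = 26; q' = -35.5 + 2.5·43 = 72.
Buyers' price falls by p* − pb = 31 − 26 = 5; sellers' price rises by ps − p* = 43 − 31 = 12.
So consumers capture 5/17 = 5/17 of each unit of subsidy.

Consumer share = 5/17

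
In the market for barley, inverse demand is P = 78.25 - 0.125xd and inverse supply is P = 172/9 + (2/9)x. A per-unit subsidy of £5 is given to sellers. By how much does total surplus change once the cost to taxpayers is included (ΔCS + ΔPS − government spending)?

Net change in total surplus = -£36

Pre-subsidy: 78.25 - 0.125x = 172/9 + (2/9)x gives x* = 170.32 and P* = 56.96.
With the subsidy, sellers receive Ps = Pb + 5 for each unit, where Pb is the price buyers pay.
On the curves, Pb = 78.25 - 0.125x and Ps = 172/9 + (2/9)x; the wedge Ps − Pb = 5 gives 172/9 + (2/9)x − (78.25 - 0.125x) = 5, so x' = 184.72.
Then Pb = 78.25 − 0.125·184.72 = 55.16 and Ps = 172/9 + (2/9)·184.72 = 60.16.
ΔCS = ½(170.32 + 184.72)(56.96 − 55.16) = 319.536; ΔPS = ½(170.32 + 184.72)(60.16 − 56.96) = 568.064.
Government spending = 5 × 184.72 = 923.6.
Net change = 319.536 + 568.064 − 923.6 = -36. The loss equals the DWL triangle ½·5·14.4.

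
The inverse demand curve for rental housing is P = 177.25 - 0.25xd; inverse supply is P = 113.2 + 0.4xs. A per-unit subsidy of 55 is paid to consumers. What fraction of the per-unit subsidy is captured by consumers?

Consumer share = 5/13

Pre-subsidy: 177.25 - 0.25x = 113.2 + 0.4x gives x* = 1281/13 and P* = 1984/13.
With the rebate, buyers effectively pay Pb = Ps − 55, where Ps is the price sellers receive.
On the curves, Pb = 177.25 - 0.25x and Ps = 113.2 + 0.4x; the wedge Ps − Pb = 55 gives 113.2 + 0.4x − (177.25 - 0.25x) = 55, so x' = 2381/13.
Then Pb = 177.25 − 0.25·(2381/13) = 1709/13 and Ps = 113.2 + 0.4·(2381/13) = 2424/13.
Buyers' price falls by P* − Pb = 1984/13 − 1709/13 = 275/13; sellers' price rises by Ps − P* = 2424/13 − 1984/13 = 440/13.
So consumers capture (275/13)/55 = 5/13 of each unit of subsidy.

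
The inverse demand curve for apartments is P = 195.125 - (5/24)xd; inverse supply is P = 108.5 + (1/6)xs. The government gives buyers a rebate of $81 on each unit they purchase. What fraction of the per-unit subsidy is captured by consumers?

Pre-subsidy: 195.125 - (5/24)x = 108.5 + (1/6)x gives x* = 231 and P* = 147.
With the rebate, buyers effectively pay Pb = Ps − 81, where Ps is the price sellers receive.
On the curves, Pb = 195.125 - (5/24)x and Ps = 108.5 + (1/6)x; the wedge Ps − Pb = 81 gives 108.5 + (1/6)x − (195.125 - (5/24)x) = 81, so x' = 447.
Then Pb = 195.125 − (5/24)·447 = 102 and Ps = 108.5 + (1/6)·447 = 183.
Buyers' price falls by P* − Pb = 147 − 102 = 45; sellers' price rises by Ps − P* = 183 − 147 = 36.
So consumers capture 45/81 = 5/9 of each unit of subsidy.

Consumer share = 5/9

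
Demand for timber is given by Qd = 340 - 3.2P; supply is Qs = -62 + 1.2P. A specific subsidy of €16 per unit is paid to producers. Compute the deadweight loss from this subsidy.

Pre-subsidy: 340 - 3.2P = -62 + 1.2P gives P* = 1005/11, Q* = 524/11.
With the subsidy, sellers receive Ps = Pb + 16 for each unit, where Pb is the price buyers pay.
Supply in terms of Pb becomes Qs = -62 + 1.2(Pb + 16) = -42.8 + 1.2Pb. Setting this equal to demand: 340 - 3.2Pb = -42.8 + 1.2Pb, so Pb = 87.
Sellers receive Ps = 87 + 16 = 103; Q' = 340 − 3.2·87 = 61.6.
The subsidy expands output by 61.6 − 524/11 = 768/55 past the efficient level; on those units the gap between marginal cost and willingness to pay runs from 0 up to 16.
DWL = ½ × 16 × 768/55 = 6144/55.

Deadweight loss = 6144/55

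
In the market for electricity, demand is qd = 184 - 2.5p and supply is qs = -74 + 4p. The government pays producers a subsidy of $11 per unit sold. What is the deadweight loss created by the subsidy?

Pre-subsidy: 184 - 2.5p = -74 + 4p gives p* = 516/13, q* = 1102/13.
With the subsidy, sellers receive ps = pb + 11 for each unit, where pb is the price buyers pay.
Supply in terms of pb becomes qs = -74 + 4(pb + 11) = -30 + 4pb. Setting this equal to demand: 184 - 2.5pb = -30 + 4pb, so pb = 428/13.
Sellers receive ps = 428/13 + 11 = 571/13; q' = 184 − 2.5·(428/13) = 1322/13.
The subsidy expands output by 1322/13 − 1102/13 = 220/13 past the efficient level; on those units the gap between marginal cost and willingness to pay runs from 0 up to 11.
DWL = ½ × 11 × 220/13 = 1210/13.

Deadweight loss = 1210/13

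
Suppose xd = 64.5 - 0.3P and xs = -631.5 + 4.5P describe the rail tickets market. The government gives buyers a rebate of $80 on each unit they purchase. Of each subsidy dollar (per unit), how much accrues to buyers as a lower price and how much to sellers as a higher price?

Buyers gain $75 per unit; sellers gain $5 per unit

Pre-subsidy: 64.5 - 0.3P = -631.5 + 4.5P gives P* = 145, x* = 21.
With the rebate, buyers effectively pay Pb = Ps − 80, where Ps is the price sellers receive.
Demand in terms of Ps becomes xd = 64.5 − 0.3(Ps − 80) = 88.5 - 0.3Ps. Setting this equal to supply: 88.5 - 0.3Ps = -631.5 + 4.5Ps, so Ps = 150.
Buyers pay Pb = 150 − 80 = 70; x' = -631.5 + 4.5·150 = 43.5.
Buyers' price falls by P* − Pb = 145 − 70 = 75; sellers' price rises by Ps − P* = 150 − 145 = 5.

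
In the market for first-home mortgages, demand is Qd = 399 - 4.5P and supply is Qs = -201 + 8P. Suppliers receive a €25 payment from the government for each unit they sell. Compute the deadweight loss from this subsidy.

Deadweight loss = €900

Pre-subsidy: 399 - 4.5P = -201 + 8P gives P* = 48, Q* = 183.
With the subsidy, sellers receive Ps = Pb + 25 for each unit, where Pb is the price buyers pay.
Supply in terms of Pb becomes Qs = -201 + 8(Pb + 25) = -1 + 8Pb. Setting this equal to demand: 399 - 4.5Pb = -1 + 8Pb, so Pb = 32.
Sellers receive Ps = 32 + 25 = 57; Q' = 399 − 4.5·32 = 255.
The subsidy expands output by 255 − 183 = 72 past the efficient level; on those units the gap between marginal cost and willingness to pay runs from 0 up to 25.
DWL = ½ × 25 × 72 = 900.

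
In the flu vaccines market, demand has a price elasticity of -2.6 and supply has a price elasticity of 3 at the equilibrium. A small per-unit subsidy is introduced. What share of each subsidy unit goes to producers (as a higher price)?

Producer share = 13/28

For a small subsidy around the equilibrium, the benefit split depends on the relative slopes, which at a point are proportional to the elasticities.
Buyer share = εs/(εs + |εd|) = 3/(3 + 2.6) = 15/28; seller share = |εd|/(εs + |εd|) = 13/28.
So producers capture 13/28 of the subsidy.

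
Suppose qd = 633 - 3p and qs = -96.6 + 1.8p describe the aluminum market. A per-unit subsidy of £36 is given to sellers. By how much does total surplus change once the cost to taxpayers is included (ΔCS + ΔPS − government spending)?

Pre-subsidy: 633 - 3p = -96.6 + 1.8p gives p* = 152, q* = 177.
With the subsidy, sellers receive ps = pb + 36 for each unit, where pb is the price buyers pay.
Supply in terms of pb becomes qs = -96.6 + 1.8(pb + 36) = -31.8 + 1.8pb. Setting this equal to demand: 633 - 3pb = -31.8 + 1.8pb, so pb = 138.5.
Sellers receive ps = 138.5 + 36 = 174.5; q' = 633 − 3·138.5 = 217.5.
ΔCS = ½(177 + 217.5)(152 − 138.5) = 2662.875; ΔPS = ½(177 + 217.5)(174.5 − 152) = 4438.125.
Government spending = 36 × 217.5 = 7830.
Net change = 2662.875 + 4438.125 − 7830 = -729. The loss equals the DWL triangle ½·36·40.5.

Net change in total surplus = -£729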